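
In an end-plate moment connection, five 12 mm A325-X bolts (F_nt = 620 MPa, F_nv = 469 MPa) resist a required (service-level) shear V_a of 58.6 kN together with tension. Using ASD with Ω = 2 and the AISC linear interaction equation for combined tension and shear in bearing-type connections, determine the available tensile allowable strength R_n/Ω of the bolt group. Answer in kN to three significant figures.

A_b = π·12²/4 = 113.1 mm²; f_rv = 58.6 × 1000 / (5 × 113.1) = 103.6 MPa.
F'_nt = 1.3 F_nt − (Ω F_nt / F_nv) f_rv = 1.3·620 − (2·620/469)·103.6 = 532 MPa, capped at F_nt → F'_nt = 532 MPa.
R_n = F'_nt · A_b · n = 532 × 113.1 × 5 / 1000 = 300.8 kN.
Allowable strength R_n/Ω = 300.8 / 2 = 150 kN.

150 kN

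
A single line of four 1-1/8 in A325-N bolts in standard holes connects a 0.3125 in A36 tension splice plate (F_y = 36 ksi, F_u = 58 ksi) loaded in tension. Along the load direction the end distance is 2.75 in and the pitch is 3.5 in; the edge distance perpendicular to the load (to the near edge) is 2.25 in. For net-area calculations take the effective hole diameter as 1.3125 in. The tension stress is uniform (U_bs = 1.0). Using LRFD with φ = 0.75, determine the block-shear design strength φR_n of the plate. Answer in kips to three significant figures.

Shear plane L_v = 2.75 + 3·3.5 = 13.25 in; A_gv = 13.25 × 0.3125 = 4.141 in².
A_nv = (13.25 − 3.5·1.3125) × 0.3125 = 2.705 in².
A_nt = (2.25 − 0.5·1.3125) × 0.3125 = 0.498 in².
0.6 F_u A_nv = 94.14 kips; 0.6 F_y A_gv = 89.44 kips → shear yielding governs the shear term.
R_n = 89.44 + 1.0 × 58 × 0.498 = 118.3 kips.
Design strength φR_n = 0.75 × 118.3 = 88.7 kips.

88.7 kips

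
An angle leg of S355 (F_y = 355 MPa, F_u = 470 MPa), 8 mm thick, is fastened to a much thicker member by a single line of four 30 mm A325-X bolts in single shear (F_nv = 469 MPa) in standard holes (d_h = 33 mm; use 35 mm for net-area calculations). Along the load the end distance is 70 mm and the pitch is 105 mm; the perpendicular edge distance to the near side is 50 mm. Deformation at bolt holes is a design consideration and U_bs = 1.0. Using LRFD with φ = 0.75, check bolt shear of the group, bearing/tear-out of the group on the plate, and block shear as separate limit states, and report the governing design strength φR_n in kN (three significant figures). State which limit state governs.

536 kN (block shear governs)

Bolt shear: A_b = π·30²/4 = 706.9 mm²; R_n = 469 × 706.9 × 4 × 1 / 1000 = 1326 kN → 0.75 × 1326 = 995 kN.
Bearing: edge l_c = 53.5, r_n = 241.4 kN; interior l_c = 72, r_n = 270.7 kN; R_n = 241.4 + 3·270.7 = 1054 kN → 790 kN.
Block shear: A_gv = 3080, A_nv = 2100, A_nt = 260 mm²; R_n = min(0.6F_uA_nv, 0.6F_yA_gv) + U_bs·F_u·A_nt = 714.4 kN → 536 kN.
Block shear governs: 536 kN.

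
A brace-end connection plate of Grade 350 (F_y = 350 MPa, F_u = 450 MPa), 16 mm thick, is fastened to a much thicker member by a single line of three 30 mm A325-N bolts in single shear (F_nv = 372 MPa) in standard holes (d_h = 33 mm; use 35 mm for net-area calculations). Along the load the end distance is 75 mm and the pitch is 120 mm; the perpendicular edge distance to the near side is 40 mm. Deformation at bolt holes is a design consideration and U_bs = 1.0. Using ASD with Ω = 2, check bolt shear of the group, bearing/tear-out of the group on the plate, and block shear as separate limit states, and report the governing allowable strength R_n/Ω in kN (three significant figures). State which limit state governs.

394 kN (bolt shear governs)

Bolt shear: A_b = π·30²/4 = 706.9 mm²; R_n = 372 × 706.9 × 3 × 1 / 1000 = 788.9 kN → 788.9 / 2 = 394 kN.
Bearing: edge l_c = 58.5, r_n = 505.4 kN; interior l_c = 87, r_n = 518.4 kN; R_n = 505.4 + 2·518.4 = 1542 kN → 771 kN.
Block shear: A_gv = 5040, A_nv = 3640, A_nt = 360 mm²; R_n = min(0.6F_uA_nv, 0.6F_yA_gv) + U_bs·F_u·A_nt = 1145 kN → 572 kN.
Bolt shear governs: 394 kN.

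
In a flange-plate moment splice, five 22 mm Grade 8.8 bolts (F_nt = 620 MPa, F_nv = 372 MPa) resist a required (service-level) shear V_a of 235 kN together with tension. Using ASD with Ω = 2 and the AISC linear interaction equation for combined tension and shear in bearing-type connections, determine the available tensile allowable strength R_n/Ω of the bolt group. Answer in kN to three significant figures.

A_b = π·22²/4 = 380.1 mm²; f_rv = 235 × 1000 / (5 × 380.1) = 123.6 MPa.
F'_nt = 1.3 F_nt − (Ω F_nt / F_nv) f_rv = 1.3·620 − (2·620/372)·123.6 = 393.9 MPa, capped at F_nt → F'_nt = 393.9 MPa.
R_n = F'_nt · A_b · n = 393.9 × 380.1 × 5 / 1000 = 748.6 kN.
Allowable strength R_n/Ω = 748.6 / 2 = 374 kN.

374 kN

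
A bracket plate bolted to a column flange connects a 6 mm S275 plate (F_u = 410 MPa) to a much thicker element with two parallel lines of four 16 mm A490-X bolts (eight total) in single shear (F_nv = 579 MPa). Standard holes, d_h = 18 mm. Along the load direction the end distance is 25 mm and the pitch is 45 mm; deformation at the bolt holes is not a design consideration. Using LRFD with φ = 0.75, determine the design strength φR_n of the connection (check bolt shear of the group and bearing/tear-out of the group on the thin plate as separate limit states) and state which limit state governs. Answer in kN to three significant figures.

Bolt shear: A_b = π·16²/4 = 201.1 mm²; R_n = 579 × 201.1 × 8 × 1 / 1000 = 931.3 kN → 0.75 × 931.3 = 698 kN.
Bearing (1.5 l_c t F_u ≤ 3.0 d t F_u): upper limit = 3.0·16·6·410 / 1000 = 118.1 kN.
  Edge l_c = 25 − 18/2 = 16 → r_n = 59.04 kN; interior l_c = 45 − 18 = 27 → r_n = 99.63 kN.
  R_n,bearing = 2·59.04 + 6·99.63 = 715.9 kN → 0.75 × 715.9 = 537 kN.
Bearing governs: 537 kN.

537 kN (bearing governs)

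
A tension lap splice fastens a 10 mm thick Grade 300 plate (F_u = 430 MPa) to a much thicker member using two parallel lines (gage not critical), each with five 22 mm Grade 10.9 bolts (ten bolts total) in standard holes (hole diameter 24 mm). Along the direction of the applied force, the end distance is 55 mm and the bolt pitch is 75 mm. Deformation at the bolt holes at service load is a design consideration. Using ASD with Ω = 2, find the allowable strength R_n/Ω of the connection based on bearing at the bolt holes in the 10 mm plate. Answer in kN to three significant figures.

Per bolt r_n = 1.2 l_c t F_u ≤ 2.4 d t F_u; upper limit = 2.4 × 22 × 10 × 430 / 1000 = 227 kN.
Edge bolt: l_c = 55 − 24/2 = 43 mm → 1.2 × 43 × 10 × 430 / 1000 = 221.9 → r_n = 221.9 kN.
Interior bolts: l_c = 75 − 24 = 51 mm → 1.2 × 51 × 10 × 430 / 1000 = 263.2 → r_n = 227 kN.
R_n = 2 × 221.9 + 8 × 227 = 2260 kN.
Allowable strength R_n/Ω = 2260 / 2 = 1130 kN.

1130 kN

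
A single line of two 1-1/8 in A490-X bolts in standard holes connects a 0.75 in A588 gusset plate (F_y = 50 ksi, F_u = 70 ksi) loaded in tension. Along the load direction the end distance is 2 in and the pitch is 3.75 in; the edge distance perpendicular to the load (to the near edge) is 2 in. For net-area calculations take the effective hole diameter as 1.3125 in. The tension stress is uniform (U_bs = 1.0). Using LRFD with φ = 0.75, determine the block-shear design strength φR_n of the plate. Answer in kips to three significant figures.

142 kips

Shear plane L_v = 2 + 1·3.75 = 5.75 in; A_gv = 5.75 × 0.75 = 4.312 in².
A_nv = (5.75 − 1.5·1.3125) × 0.75 = 2.836 in².
A_nt = (2 − 0.5·1.3125) × 0.75 = 1.008 in².
0.6 F_u A_nv = 119.1 kips; 0.6 F_y A_gv = 129.4 kips → shear rupture governs the shear term.
R_n = 119.1 + 1.0 × 70 × 1.008 = 189.7 kips.
Design strength φR_n = 0.75 × 189.7 = 142 kips.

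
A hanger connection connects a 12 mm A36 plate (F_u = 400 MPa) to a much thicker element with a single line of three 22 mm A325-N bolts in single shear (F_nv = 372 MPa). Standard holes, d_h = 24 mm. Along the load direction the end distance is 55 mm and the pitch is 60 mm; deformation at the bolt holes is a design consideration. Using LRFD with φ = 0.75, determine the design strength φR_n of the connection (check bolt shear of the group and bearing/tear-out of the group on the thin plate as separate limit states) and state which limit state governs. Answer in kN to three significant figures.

318 kN (bolt shear governs)

Bolt shear: A_b = π·22²/4 = 380.1 mm²; R_n = 372 × 380.1 × 3 × 1 / 1000 = 424.2 kN → 0.75 × 424.2 = 318 kN.
Bearing (1.2 l_c t F_u ≤ 2.4 d t F_u): upper limit = 2.4·22·12·400 / 1000 = 253.4 kN.
  Edge l_c = 55 − 24/2 = 43 → r_n = 247.7 kN; interior l_c = 60 − 24 = 36 → r_n = 207.4 kN.
  R_n,bearing = 1·247.7 + 2·207.4 = 662.4 kN → 0.75 × 662.4 = 497 kN.
Bolt shear governs: 318 kN.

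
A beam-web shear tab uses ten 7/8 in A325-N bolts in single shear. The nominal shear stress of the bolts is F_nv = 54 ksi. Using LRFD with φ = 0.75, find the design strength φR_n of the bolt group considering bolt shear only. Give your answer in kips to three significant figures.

A_b = π × 0.875² / 4 = 0.6013 in².
R_n = F_nv · A_b · n · n_s = 54 × 0.6013 × 10 × 1 = 324.7 kips.
Design strength φR_n = 0.75 × 324.7 = 244 kips.

244 kips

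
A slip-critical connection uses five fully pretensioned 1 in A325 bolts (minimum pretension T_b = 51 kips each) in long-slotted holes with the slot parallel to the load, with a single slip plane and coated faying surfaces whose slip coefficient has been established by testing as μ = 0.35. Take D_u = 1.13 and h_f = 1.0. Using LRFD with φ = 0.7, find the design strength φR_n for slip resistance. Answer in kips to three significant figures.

70.6 kips

R_n = μ · D_u · h_f · T_b · n_s · n_b = 0.35 × 1.13 × 1.0 × 51 × 1 × 5 = 100.9 kips.
Design strength φR_n = 0.7 × 100.9 = 70.6 kips.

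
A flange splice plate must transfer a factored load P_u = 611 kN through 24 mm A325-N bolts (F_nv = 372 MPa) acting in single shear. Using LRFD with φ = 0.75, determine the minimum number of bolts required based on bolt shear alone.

5 bolts

A_b = π·24²/4 = 452.4 mm².
Per-bolt design strength φR_n = 0.75 × 372 × 452.4 × 1 / 1000 = 126.2 kN.
n ≥ 611 / 126.2 = 4.841 → use 5 bolts.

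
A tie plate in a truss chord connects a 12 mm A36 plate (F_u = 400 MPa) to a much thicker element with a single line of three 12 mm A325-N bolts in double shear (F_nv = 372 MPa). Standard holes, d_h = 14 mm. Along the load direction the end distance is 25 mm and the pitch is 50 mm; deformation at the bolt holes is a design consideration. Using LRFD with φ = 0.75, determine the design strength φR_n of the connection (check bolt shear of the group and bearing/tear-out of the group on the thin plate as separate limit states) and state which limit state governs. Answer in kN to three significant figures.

Bolt shear: A_b = π·12²/4 = 113.1 mm²; R_n = 372 × 113.1 × 3 × 2 / 1000 = 252.4 kN → 0.75 × 252.4 = 189 kN.
Bearing (1.2 l_c t F_u ≤ 2.4 d t F_u): upper limit = 2.4·12·12·400 / 1000 = 138.2 kN.
  Edge l_c = 25 − 14/2 = 18 → r_n = 103.7 kN; interior l_c = 50 − 14 = 36 → r_n = 138.2 kN.
  R_n,bearing = 1·103.7 + 2·138.2 = 380.2 kN → 0.75 × 380.2 = 285 kN.
Bolt shear governs: 189 kN.

189 kN (bolt shear governs)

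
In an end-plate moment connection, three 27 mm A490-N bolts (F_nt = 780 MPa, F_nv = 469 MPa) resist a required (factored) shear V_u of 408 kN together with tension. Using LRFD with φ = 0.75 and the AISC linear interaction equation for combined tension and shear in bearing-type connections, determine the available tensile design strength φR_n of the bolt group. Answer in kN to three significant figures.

628 kN

A_b = π·27²/4 = 572.6 mm²; f_rv = 408 × 1000 / (3 × 572.6) = 237.5 MPa.
F'_nt = 1.3 F_nt − (F_nt / φF_nv) f_rv = 1.3·780 − (780/(0.75·469))·237.5 = 487.3 MPa, capped at F_nt → F'_nt = 487.3 MPa.
R_n = F'_nt · A_b · n = 487.3 × 572.6 × 3 / 1000 = 837 kN.
Design strength φR_n = 0.75 × 837 = 628 kN.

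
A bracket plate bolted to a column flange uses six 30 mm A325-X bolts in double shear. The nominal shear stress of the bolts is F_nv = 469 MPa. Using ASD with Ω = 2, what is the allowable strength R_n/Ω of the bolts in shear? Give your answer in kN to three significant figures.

1990 kN

A_b = π × 30² / 4 = 706.9 mm².
R_n = F_nv · A_b · n · n_s = 469 × 706.9 × 6 × 2 / 1000 = 3978 kN.
Allowable strength R_n/Ω = 3978 / 2 = 1990 kN.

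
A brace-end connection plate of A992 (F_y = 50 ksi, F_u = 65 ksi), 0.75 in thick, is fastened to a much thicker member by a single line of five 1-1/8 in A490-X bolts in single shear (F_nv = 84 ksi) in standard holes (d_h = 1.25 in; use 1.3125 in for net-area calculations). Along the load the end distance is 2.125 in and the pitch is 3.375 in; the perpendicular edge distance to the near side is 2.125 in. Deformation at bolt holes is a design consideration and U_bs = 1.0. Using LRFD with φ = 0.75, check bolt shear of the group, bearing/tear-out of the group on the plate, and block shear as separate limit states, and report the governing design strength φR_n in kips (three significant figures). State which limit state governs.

267 kips (block shear governs)

Bolt shear: A_b = π·1.125²/4 = 0.994 in²; R_n = 84 × 0.994 × 5 × 1 = 417.5 kips → 0.75 × 417.5 = 313 kips.
Bearing: edge l_c = 1.5, r_n = 87.75 kips; interior l_c = 2.125, r_n = 124.3 kips; R_n = 87.75 + 4·124.3 = 585 kips → 439 kips.
Block shear: A_gv = 11.72, A_nv = 7.289, A_nt = 1.102 in²; R_n = min(0.6F_uA_nv, 0.6F_yA_gv) + U_bs·F_u·A_nt = 355.9 kips → 267 kips.
Block shear governs: 267 kips.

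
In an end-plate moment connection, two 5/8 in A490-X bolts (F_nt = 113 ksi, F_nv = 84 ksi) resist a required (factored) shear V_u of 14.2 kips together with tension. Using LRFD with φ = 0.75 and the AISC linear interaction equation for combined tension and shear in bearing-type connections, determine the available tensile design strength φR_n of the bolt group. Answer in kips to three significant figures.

48.5 kips

A_b = π·0.625²/4 = 0.3068 in²; f_rv = 14.2 / (2 × 0.3068) = 23.14 ksi.
F'_nt = 1.3 F_nt − (F_nt / φF_nv) f_rv = 1.3·113 − (113/(0.75·84))·23.14 = 105.4 ksi, capped at F_nt → F'_nt = 105.4 ksi.
R_n = F'_nt · A_b · n = 105.4 × 0.3068 × 2 = 64.67 kips.
Design strength φR_n = 0.75 × 64.67 = 48.5 kips.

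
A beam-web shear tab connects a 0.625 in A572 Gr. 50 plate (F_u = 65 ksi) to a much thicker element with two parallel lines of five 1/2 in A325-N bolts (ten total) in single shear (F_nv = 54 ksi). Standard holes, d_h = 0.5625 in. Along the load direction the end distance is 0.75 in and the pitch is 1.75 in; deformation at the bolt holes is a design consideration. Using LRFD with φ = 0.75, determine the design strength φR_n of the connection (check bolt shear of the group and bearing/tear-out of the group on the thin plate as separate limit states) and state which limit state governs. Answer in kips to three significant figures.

Bolt shear: A_b = π·0.5²/4 = 0.1963 in²; R_n = 54 × 0.1963 × 10 × 1 = 106 kips → 0.75 × 106 = 79.5 kips.
Bearing (1.2 l_c t F_u ≤ 2.4 d t F_u): upper limit = 2.4·0.5·0.625·65 = 48.75 kips.
  Edge l_c = 0.75 − 0.5625/2 = 0.4688 → r_n = 22.85 kips; interior l_c = 1.75 − 0.5625 = 1.188 → r_n = 48.75 kips.
  R_n,bearing = 2·22.85 + 8·48.75 = 435.7 kips → 0.75 × 435.7 = 327 kips.
Bolt shear governs: 79.5 kips.

79.5 kips (bolt shear governs)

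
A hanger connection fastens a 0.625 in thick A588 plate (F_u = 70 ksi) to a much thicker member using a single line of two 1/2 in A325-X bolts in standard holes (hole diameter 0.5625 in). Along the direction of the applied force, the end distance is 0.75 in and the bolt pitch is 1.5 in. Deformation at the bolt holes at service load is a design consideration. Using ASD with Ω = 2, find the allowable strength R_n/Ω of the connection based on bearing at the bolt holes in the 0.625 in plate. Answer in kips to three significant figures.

36.9 kips

Per bolt r_n = 1.2 l_c t F_u ≤ 2.4 d t F_u; upper limit = 2.4 × 0.5 × 0.625 × 70 = 52.5 kips.
Edge bolt: l_c = 0.75 − 0.5625/2 = 0.4688 in → 1.2 × 0.4688 × 0.625 × 70 = 24.61 → r_n = 24.61 kips.
Interior bolts: l_c = 1.5 − 0.5625 = 0.9375 in → 1.2 × 0.9375 × 0.625 × 70 = 49.22 → r_n = 49.22 kips.
R_n = 1 × 24.61 + 1 × 49.22 = 73.83 kips.
Allowable strength R_n/Ω = 73.83 / 2 = 36.9 kips.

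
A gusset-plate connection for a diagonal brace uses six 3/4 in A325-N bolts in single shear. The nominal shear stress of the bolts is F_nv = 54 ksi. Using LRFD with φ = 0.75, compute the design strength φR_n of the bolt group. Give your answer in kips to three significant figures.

A_b = π × 0.75² / 4 = 0.4418 in².
R_n = F_nv · A_b · n · n_s = 54 × 0.4418 × 6 × 1 = 143.1 kips.
Design strength φR_n = 0.75 × 143.1 = 107 kips.

107 kips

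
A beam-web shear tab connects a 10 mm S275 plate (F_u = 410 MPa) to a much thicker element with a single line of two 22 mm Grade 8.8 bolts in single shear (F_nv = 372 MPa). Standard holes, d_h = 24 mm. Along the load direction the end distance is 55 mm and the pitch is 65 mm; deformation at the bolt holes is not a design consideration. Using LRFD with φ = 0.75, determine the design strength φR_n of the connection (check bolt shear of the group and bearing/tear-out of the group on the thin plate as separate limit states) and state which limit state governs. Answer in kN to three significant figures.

212 kN (bolt shear governs)

Bolt shear: A_b = π·22²/4 = 380.1 mm²; R_n = 372 × 380.1 × 2 × 1 / 1000 = 282.8 kN → 0.75 × 282.8 = 212 kN.
Bearing (1.5 l_c t F_u ≤ 3.0 d t F_u): upper limit = 3.0·22·10·410 / 1000 = 270.6 kN.
  Edge l_c = 55 − 24/2 = 43 → r_n = 264.4 kN; interior l_c = 65 − 24 = 41 → r_n = 252.2 kN.
  R_n,bearing = 1·264.4 + 1·252.2 = 516.6 kN → 0.75 × 516.6 = 387 kN.
Bolt shear governs: 212 kN.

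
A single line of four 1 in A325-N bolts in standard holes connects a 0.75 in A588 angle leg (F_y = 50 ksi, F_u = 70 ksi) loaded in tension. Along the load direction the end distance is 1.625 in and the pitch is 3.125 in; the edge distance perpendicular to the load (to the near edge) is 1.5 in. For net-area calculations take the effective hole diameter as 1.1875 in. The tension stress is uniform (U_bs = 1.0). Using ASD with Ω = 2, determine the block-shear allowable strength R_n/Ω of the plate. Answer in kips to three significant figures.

Shear plane L_v = 1.625 + 3·3.125 = 11 in; A_gv = 11 × 0.75 = 8.25 in².
A_nv = (11 − 3.5·1.1875) × 0.75 = 5.133 in².
A_nt = (1.5 − 0.5·1.1875) × 0.75 = 0.6797 in².
0.6 F_u A_nv = 215.6 kips; 0.6 F_y A_gv = 247.5 kips → shear rupture governs the shear term.
R_n = 215.6 + 1.0 × 70 × 0.6797 = 263.2 kips.
Allowable strength R_n/Ω = 263.2 / 2 = 132 kips.

132 kips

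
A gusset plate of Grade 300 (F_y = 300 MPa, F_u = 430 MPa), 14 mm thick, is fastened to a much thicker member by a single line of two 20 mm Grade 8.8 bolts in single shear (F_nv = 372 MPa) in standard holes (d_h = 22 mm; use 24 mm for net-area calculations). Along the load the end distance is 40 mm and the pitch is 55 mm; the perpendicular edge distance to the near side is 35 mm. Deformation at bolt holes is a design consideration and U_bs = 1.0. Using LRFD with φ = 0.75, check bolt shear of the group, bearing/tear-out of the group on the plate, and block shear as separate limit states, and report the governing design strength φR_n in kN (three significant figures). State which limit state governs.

175 kN (bolt shear governs)

Bolt shear: A_b = π·20²/4 = 314.2 mm²; R_n = 372 × 314.2 × 2 × 1 / 1000 = 233.7 kN → 0.75 × 233.7 = 175 kN.
Bearing: edge l_c = 29, r_n = 209.5 kN; interior l_c = 33, r_n = 238.4 kN; R_n = 209.5 + 1·238.4 = 447.9 kN → 336 kN.
Block shear: A_gv = 1330, A_nv = 826, A_nt = 322 mm²; R_n = min(0.6F_uA_nv, 0.6F_yA_gv) + U_bs·F_u·A_nt = 351.6 kN → 264 kN.
Bolt shear governs: 175 kN.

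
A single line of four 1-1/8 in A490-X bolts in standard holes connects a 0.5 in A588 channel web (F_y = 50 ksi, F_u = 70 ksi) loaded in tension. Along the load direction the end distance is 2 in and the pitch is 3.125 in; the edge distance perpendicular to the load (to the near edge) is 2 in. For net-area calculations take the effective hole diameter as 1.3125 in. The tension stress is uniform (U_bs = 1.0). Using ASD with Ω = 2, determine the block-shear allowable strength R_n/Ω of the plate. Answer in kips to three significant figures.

Shear plane L_v = 2 + 3·3.125 = 11.38 in; A_gv = 11.38 × 0.5 = 5.688 in².
A_nv = (11.38 − 3.5·1.3125) × 0.5 = 3.391 in².
A_nt = (2 − 0.5·1.3125) × 0.5 = 0.6719 in².
0.6 F_u A_nv = 142.4 kips; 0.6 F_y A_gv = 170.6 kips → shear rupture governs the shear term.
R_n = 142.4 + 1.0 × 70 × 0.6719 = 189.4 kips.
Allowable strength R_n/Ω = 189.4 / 2 = 94.7 kips.

94.7 kips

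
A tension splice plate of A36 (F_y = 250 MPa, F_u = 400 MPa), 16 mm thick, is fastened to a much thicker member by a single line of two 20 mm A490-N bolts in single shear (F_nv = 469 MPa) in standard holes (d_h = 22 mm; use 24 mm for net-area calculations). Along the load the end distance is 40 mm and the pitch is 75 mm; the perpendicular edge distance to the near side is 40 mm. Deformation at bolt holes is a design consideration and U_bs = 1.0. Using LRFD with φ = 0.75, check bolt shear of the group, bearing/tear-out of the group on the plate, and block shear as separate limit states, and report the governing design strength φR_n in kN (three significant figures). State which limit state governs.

221 kN (bolt shear governs)

Bolt shear: A_b = π·20²/4 = 314.2 mm²; R_n = 469 × 314.2 × 2 × 1 / 1000 = 294.7 kN → 0.75 × 294.7 = 221 kN.
Bearing: edge l_c = 29, r_n = 222.7 kN; interior l_c = 53, r_n = 307.2 kN; R_n = 222.7 + 1·307.2 = 529.9 kN → 397 kN.
Block shear: A_gv = 1840, A_nv = 1264, A_nt = 448 mm²; R_n = min(0.6F_uA_nv, 0.6F_yA_gv) + U_bs·F_u·A_nt = 455.2 kN → 341 kN.
Bolt shear governs: 221 kN.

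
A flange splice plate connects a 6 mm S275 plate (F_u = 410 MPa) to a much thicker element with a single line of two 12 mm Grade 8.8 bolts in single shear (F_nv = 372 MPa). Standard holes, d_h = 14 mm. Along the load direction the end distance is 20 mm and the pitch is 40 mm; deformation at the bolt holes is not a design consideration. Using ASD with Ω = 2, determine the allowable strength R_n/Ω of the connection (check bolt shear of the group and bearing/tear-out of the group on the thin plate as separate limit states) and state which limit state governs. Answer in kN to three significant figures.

42.1 kN (bolt shear governs)

Bolt shear: A_b = π·12²/4 = 113.1 mm²; R_n = 372 × 113.1 × 2 × 1 / 1000 = 84.14 kN → 84.14 / 2 = 42.1 kN.
Bearing (1.5 l_c t F_u ≤ 3.0 d t F_u): upper limit = 3.0·12·6·410 / 1000 = 88.56 kN.
  Edge l_c = 20 − 14/2 = 13 → r_n = 47.97 kN; interior l_c = 40 − 14 = 26 → r_n = 88.56 kN.
  R_n,bearing = 1·47.97 + 1·88.56 = 136.5 kN → 136.5 / 2 = 68.3 kN.
Bolt shear governs: 42.1 kN.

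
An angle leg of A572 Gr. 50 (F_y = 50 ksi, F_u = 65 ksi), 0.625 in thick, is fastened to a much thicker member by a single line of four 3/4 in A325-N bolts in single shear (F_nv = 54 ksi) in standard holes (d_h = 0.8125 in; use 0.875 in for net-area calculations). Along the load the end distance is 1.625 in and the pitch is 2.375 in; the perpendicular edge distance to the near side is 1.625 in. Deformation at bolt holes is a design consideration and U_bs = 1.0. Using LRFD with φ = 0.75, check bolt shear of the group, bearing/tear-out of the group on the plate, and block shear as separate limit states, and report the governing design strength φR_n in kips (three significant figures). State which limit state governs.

Bolt shear: A_b = π·0.75²/4 = 0.4418 in²; R_n = 54 × 0.4418 × 4 × 1 = 95.43 kips → 0.75 × 95.43 = 71.6 kips.
Bearing: edge l_c = 1.219, r_n = 59.41 kips; interior l_c = 1.562, r_n = 73.12 kips; R_n = 59.41 + 3·73.12 = 278.8 kips → 209 kips.
Block shear: A_gv = 5.469, A_nv = 3.555, A_nt = 0.7422 in²; R_n = min(0.6F_uA_nv, 0.6F_yA_gv) + U_bs·F_u·A_nt = 186.9 kips → 140 kips.
Bolt shear governs: 71.6 kips.

71.6 kips (bolt shear governs)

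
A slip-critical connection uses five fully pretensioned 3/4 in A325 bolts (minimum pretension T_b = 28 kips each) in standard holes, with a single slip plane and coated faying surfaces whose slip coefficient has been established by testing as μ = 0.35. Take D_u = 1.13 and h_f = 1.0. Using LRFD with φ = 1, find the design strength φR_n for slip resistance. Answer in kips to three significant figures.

55.4 kips

R_n = μ · D_u · h_f · T_b · n_s · n_b = 0.35 × 1.13 × 1.0 × 28 × 1 × 5 = 55.37 kips.
Design strength φR_n = 1 × 55.37 = 55.4 kips.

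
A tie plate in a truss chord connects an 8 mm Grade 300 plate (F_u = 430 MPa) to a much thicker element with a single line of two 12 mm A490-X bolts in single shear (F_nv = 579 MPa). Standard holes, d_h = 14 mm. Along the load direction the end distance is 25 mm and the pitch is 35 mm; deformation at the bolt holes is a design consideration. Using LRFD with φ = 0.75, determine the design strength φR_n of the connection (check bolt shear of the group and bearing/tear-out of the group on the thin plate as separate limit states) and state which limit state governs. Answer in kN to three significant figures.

Bolt shear: A_b = π·12²/4 = 113.1 mm²; R_n = 579 × 113.1 × 2 × 1 / 1000 = 131 kN → 0.75 × 131 = 98.2 kN.
Bearing (1.2 l_c t F_u ≤ 2.4 d t F_u): upper limit = 2.4·12·8·430 / 1000 = 99.07 kN.
  Edge l_c = 25 − 14/2 = 18 → r_n = 74.3 kN; interior l_c = 35 − 14 = 21 → r_n = 86.69 kN.
  R_n,bearing = 1·74.3 + 1·86.69 = 161 kN → 0.75 × 161 = 121 kN.
Bolt shear governs: 98.2 kN.

98.2 kN (bolt shear governs)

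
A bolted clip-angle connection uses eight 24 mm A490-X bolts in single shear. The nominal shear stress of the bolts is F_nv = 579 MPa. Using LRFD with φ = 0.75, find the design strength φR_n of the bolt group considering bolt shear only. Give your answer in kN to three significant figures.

A_b = π × 24² / 4 = 452.4 mm².
R_n = F_nv · A_b · n · n_s = 579 × 452.4 × 8 × 1 / 1000 = 2095 kN.
Design strength φR_n = 0.75 × 2095 = 1570 kN.

1570 kN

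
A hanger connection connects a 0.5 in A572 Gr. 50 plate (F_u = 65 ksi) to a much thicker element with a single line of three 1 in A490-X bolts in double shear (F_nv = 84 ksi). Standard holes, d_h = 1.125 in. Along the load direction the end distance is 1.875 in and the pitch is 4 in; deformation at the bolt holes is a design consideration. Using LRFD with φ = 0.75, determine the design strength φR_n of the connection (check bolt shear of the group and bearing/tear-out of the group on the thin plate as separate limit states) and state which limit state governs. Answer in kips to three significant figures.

155 kips (bearing governs)

Bolt shear: A_b = π·1²/4 = 0.7854 in²; R_n = 84 × 0.7854 × 3 × 2 = 395.8 kips → 0.75 × 395.8 = 297 kips.
Bearing (1.2 l_c t F_u ≤ 2.4 d t F_u): upper limit = 2.4·1·0.5·65 = 78 kips.
  Edge l_c = 1.875 − 1.125/2 = 1.312 → r_n = 51.19 kips; interior l_c = 4 − 1.125 = 2.875 → r_n = 78 kips.
  R_n,bearing = 1·51.19 + 2·78 = 207.2 kips → 0.75 × 207.2 = 155 kips.
Bearing governs: 155 kips.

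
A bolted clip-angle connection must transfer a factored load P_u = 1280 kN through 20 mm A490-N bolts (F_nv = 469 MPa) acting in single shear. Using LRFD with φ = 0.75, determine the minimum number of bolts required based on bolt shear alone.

12 bolts

A_b = π·20²/4 = 314.2 mm².
Per-bolt design strength φR_n = 0.75 × 469 × 314.2 × 1 / 1000 = 110.5 kN.
n ≥ 1280 / 110.5 = 11.58 → use 12 bolts.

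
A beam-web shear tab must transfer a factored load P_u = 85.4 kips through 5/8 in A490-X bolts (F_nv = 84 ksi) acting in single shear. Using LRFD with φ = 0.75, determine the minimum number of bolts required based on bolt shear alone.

5 bolts

A_b = π·0.625²/4 = 0.3068 in².
Per-bolt design strength φR_n = 0.75 × 84 × 0.3068 × 1 = 19.33 kips.
n ≥ 85.4 / 19.33 = 4.418 → use 5 bolts.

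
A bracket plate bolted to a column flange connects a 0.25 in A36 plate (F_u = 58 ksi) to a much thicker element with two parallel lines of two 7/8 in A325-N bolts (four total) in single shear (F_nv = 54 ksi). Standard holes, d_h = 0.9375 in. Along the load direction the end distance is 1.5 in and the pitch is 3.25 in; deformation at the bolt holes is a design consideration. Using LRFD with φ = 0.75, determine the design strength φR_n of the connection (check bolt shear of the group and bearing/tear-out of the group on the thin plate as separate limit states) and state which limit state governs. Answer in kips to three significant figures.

72.6 kips (bearing governs)

Bolt shear: A_b = π·0.875²/4 = 0.6013 in²; R_n = 54 × 0.6013 × 4 × 1 = 129.9 kips → 0.75 × 129.9 = 97.4 kips.
Bearing (1.2 l_c t F_u ≤ 2.4 d t F_u): upper limit = 2.4·0.875·0.25·58 = 30.45 kips.
  Edge l_c = 1.5 − 0.9375/2 = 1.031 → r_n = 17.94 kips; interior l_c = 3.25 − 0.9375 = 2.312 → r_n = 30.45 kips.
  R_n,bearing = 2·17.94 + 2·30.45 = 96.79 kips → 0.75 × 96.79 = 72.6 kips.
Bearing governs: 72.6 kips.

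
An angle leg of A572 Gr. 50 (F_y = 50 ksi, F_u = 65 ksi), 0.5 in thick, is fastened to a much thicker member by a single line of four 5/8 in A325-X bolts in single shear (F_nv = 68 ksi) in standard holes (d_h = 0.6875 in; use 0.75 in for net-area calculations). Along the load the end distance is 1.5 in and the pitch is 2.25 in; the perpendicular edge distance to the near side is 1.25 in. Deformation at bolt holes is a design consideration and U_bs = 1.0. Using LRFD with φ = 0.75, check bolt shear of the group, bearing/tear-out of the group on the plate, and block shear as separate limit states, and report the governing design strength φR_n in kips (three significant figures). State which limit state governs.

Bolt shear: A_b = π·0.625²/4 = 0.3068 in²; R_n = 68 × 0.3068 × 4 × 1 = 83.45 kips → 0.75 × 83.45 = 62.6 kips.
Bearing: edge l_c = 1.156, r_n = 45.09 kips; interior l_c = 1.562, r_n = 48.75 kips; R_n = 45.09 + 3·48.75 = 191.3 kips → 144 kips.
Block shear: A_gv = 4.125, A_nv = 2.812, A_nt = 0.4375 in²; R_n = min(0.6F_uA_nv, 0.6F_yA_gv) + U_bs·F_u·A_nt = 138.1 kips → 104 kips.
Bolt shear governs: 62.6 kips.

62.6 kips (bolt shear governs)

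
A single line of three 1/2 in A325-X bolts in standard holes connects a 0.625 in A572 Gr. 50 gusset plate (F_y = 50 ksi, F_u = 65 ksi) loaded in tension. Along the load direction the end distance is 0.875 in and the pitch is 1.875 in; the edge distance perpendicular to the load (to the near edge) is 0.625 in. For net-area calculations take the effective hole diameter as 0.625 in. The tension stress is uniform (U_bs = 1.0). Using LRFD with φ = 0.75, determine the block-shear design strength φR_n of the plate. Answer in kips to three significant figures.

65.5 kips

Shear plane L_v = 0.875 + 2·1.875 = 4.625 in; A_gv = 4.625 × 0.625 = 2.891 in².
A_nv = (4.625 − 2.5·0.625) × 0.625 = 1.914 in².
A_nt = (0.625 − 0.5·0.625) × 0.625 = 0.1953 in².
0.6 F_u A_nv = 74.65 kips; 0.6 F_y A_gv = 86.72 kips → shear rupture governs the shear term.
R_n = 74.65 + 1.0 × 65 × 0.1953 = 87.34 kips.
Design strength φR_n = 0.75 × 87.34 = 65.5 kips.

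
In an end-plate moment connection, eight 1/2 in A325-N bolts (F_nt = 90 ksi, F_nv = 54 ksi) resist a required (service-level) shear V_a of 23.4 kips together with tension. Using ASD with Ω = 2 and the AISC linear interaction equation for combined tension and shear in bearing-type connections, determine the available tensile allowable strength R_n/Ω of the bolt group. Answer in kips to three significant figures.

A_b = π·0.5²/4 = 0.1963 in²; f_rv = 23.4 / (8 × 0.1963) = 14.9 ksi.
F'_nt = 1.3 F_nt − (Ω F_nt / F_nv) f_rv = 1.3·90 − (2·90/54)·14.9 = 67.34 ksi, capped at F_nt → F'_nt = 67.34 ksi.
R_n = F'_nt · A_b · n = 67.34 × 0.1963 × 8 = 105.8 kips.
Allowable strength R_n/Ω = 105.8 / 2 = 52.9 kips.

52.9 kips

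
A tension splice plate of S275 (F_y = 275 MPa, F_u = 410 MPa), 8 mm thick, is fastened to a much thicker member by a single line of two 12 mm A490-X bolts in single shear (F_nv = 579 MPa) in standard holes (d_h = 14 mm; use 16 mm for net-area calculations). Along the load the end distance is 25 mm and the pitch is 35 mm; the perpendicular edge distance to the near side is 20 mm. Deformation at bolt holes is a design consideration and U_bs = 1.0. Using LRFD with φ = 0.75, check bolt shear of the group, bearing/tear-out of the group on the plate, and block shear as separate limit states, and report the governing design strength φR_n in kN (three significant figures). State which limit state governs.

82.7 kN (block shear governs)

Bolt shear: A_b = π·12²/4 = 113.1 mm²; R_n = 579 × 113.1 × 2 × 1 / 1000 = 131 kN → 0.75 × 131 = 98.2 kN.
Bearing: edge l_c = 18, r_n = 70.85 kN; interior l_c = 21, r_n = 82.66 kN; R_n = 70.85 + 1·82.66 = 153.5 kN → 115 kN.
Block shear: A_gv = 480, A_nv = 288, A_nt = 96 mm²; R_n = min(0.6F_uA_nv, 0.6F_yA_gv) + U_bs·F_u·A_nt = 110.2 kN → 82.7 kN.
Block shear governs: 82.7 kN.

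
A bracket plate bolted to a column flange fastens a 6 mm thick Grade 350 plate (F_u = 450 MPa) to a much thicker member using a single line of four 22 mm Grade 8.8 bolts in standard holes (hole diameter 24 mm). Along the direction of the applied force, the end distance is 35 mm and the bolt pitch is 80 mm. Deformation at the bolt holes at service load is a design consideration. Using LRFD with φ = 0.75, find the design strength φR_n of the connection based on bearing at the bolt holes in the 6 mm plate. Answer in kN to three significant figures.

Per bolt r_n = 1.2 l_c t F_u ≤ 2.4 d t F_u; upper limit = 2.4 × 22 × 6 × 450 / 1000 = 142.6 kN.
Edge bolt: l_c = 35 − 24/2 = 23 mm → 1.2 × 23 × 6 × 450 / 1000 = 74.52 → r_n = 74.52 kN.
Interior bolts: l_c = 80 − 24 = 56 mm → 1.2 × 56 × 6 × 450 / 1000 = 181.4 → r_n = 142.6 kN.
R_n = 1 × 74.52 + 3 × 142.6 = 502.2 kN.
Design strength φR_n = 0.75 × 502.2 = 377 kN.

377 kN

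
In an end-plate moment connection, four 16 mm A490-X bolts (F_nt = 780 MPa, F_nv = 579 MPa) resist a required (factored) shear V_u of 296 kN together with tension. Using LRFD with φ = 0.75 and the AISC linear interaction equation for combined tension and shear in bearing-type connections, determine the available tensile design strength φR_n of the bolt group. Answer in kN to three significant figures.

A_b = π·16²/4 = 201.1 mm²; f_rv = 296 × 1000 / (4 × 201.1) = 368 MPa.
F'_nt = 1.3 F_nt − (F_nt / φF_nv) f_rv = 1.3·780 − (780/(0.75·579))·368 = 352.9 MPa, capped at F_nt → F'_nt = 352.9 MPa.
R_n = F'_nt · A_b · n = 352.9 × 201.1 × 4 / 1000 = 283.8 kN.
Design strength φR_n = 0.75 × 283.8 = 213 kN.

213 kN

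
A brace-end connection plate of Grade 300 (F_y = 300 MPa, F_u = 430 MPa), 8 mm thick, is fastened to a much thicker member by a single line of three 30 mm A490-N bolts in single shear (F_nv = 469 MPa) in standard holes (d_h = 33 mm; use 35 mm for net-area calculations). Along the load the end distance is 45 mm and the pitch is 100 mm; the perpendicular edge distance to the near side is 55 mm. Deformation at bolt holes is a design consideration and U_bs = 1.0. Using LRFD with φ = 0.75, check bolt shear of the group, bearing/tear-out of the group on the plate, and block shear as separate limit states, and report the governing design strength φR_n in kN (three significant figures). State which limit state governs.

Bolt shear: A_b = π·30²/4 = 706.9 mm²; R_n = 469 × 706.9 × 3 × 1 / 1000 = 994.5 kN → 0.75 × 994.5 = 746 kN.
Bearing: edge l_c = 28.5, r_n = 117.6 kN; interior l_c = 67, r_n = 247.7 kN; R_n = 117.6 + 2·247.7 = 613 kN → 460 kN.
Block shear: A_gv = 1960, A_nv = 1260, A_nt = 300 mm²; R_n = min(0.6F_uA_nv, 0.6F_yA_gv) + U_bs·F_u·A_nt = 454.1 kN → 341 kN.
Block shear governs: 341 kN.

341 kN (block shear governs)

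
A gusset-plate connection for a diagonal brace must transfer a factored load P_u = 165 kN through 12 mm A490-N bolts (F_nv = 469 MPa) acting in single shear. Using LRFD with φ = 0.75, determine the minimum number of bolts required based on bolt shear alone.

A_b = π·12²/4 = 113.1 mm².
Per-bolt design strength φR_n = 0.75 × 469 × 113.1 × 1 / 1000 = 39.78 kN.
n ≥ 165 / 39.78 = 4.148 → use 5 bolts.

5 bolts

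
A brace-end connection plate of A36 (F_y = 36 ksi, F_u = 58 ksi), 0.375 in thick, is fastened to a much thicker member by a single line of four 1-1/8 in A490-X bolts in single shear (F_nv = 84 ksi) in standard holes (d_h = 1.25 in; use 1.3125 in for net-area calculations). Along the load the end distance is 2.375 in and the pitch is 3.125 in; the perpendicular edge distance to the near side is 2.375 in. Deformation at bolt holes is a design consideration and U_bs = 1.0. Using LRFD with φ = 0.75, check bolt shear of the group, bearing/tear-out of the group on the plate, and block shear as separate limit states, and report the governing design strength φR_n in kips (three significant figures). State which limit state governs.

98.1 kips (block shear governs)

Bolt shear: A_b = π·1.125²/4 = 0.994 in²; R_n = 84 × 0.994 × 4 × 1 = 334 kips → 0.75 × 334 = 250 kips.
Bearing: edge l_c = 1.75, r_n = 45.68 kips; interior l_c = 1.875, r_n = 48.94 kips; R_n = 45.68 + 3·48.94 = 192.5 kips → 144 kips.
Block shear: A_gv = 4.406, A_nv = 2.684, A_nt = 0.6445 in²; R_n = min(0.6F_uA_nv, 0.6F_yA_gv) + U_bs·F_u·A_nt = 130.8 kips → 98.1 kips.
Block shear governs: 98.1 kips.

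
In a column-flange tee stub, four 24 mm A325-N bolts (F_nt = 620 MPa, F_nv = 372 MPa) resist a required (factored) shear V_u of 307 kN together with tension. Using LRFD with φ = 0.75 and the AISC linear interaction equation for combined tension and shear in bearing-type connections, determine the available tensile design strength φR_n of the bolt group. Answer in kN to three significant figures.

582 kN

A_b = π·24²/4 = 452.4 mm²; f_rv = 307 × 1000 / (4 × 452.4) = 169.7 MPa.
F'_nt = 1.3 F_nt − (F_nt / φF_nv) f_rv = 1.3·620 − (620/(0.75·372))·169.7 = 429 MPa, capped at F_nt → F'_nt = 429 MPa.
R_n = F'_nt · A_b · n = 429 × 452.4 × 4 / 1000 = 776.3 kN.
Design strength φR_n = 0.75 × 776.3 = 582 kN.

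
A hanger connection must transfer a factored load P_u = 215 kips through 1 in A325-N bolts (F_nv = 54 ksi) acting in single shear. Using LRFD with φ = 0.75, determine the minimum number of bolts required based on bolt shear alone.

A_b = π·1²/4 = 0.7854 in².
Per-bolt design strength φR_n = 0.75 × 54 × 0.7854 × 1 = 31.81 kips.
n ≥ 215 / 31.81 = 6.759 → use 7 bolts.

7 bolts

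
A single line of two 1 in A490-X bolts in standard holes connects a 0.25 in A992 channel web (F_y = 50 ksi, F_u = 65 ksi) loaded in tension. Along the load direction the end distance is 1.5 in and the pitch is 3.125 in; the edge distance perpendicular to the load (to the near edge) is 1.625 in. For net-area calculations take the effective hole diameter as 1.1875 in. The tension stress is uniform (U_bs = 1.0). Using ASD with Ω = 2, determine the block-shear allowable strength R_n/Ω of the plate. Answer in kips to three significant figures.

Shear plane L_v = 1.5 + 1·3.125 = 4.625 in; A_gv = 4.625 × 0.25 = 1.156 in².
A_nv = (4.625 − 1.5·1.1875) × 0.25 = 0.7109 in².
A_nt = (1.625 − 0.5·1.1875) × 0.25 = 0.2578 in².
0.6 F_u A_nv = 27.73 kips; 0.6 F_y A_gv = 34.69 kips → shear rupture governs the shear term.
R_n = 27.73 + 1.0 × 65 × 0.2578 = 44.48 kips.
Allowable strength R_n/Ω = 44.48 / 2 = 22.2 kips.

22.2 kips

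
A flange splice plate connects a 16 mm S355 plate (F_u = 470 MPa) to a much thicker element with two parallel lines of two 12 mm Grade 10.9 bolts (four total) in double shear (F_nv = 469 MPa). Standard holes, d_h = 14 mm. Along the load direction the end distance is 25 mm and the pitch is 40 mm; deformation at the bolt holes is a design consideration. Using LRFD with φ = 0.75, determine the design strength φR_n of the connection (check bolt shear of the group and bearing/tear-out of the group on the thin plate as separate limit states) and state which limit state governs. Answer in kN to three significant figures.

Bolt shear: A_b = π·12²/4 = 113.1 mm²; R_n = 469 × 113.1 × 4 × 2 / 1000 = 424.3 kN → 0.75 × 424.3 = 318 kN.
Bearing (1.2 l_c t F_u ≤ 2.4 d t F_u): upper limit = 2.4·12·16·470 / 1000 = 216.6 kN.
  Edge l_c = 25 − 14/2 = 18 → r_n = 162.4 kN; interior l_c = 40 − 14 = 26 → r_n = 216.6 kN.
  R_n,bearing = 2·162.4 + 2·216.6 = 758 kN → 0.75 × 758 = 569 kN.
Bolt shear governs: 318 kN.

318 kN (bolt shear governs)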